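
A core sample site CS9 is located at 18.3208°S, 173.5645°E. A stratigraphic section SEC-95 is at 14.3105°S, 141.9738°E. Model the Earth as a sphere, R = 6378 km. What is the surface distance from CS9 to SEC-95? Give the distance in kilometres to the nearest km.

3400 km

Δφ = 4.0103°,  Δλ = -31.5907°
a = sin²(Δφ/2) + cos φ₁ cos φ₂ sin²(Δλ/2) = 0.069380
c = 2·arcsin(√a) = 0.533092 rad = 30.5439°
d = R·c = 6378 × 0.533092 = 3400.1 km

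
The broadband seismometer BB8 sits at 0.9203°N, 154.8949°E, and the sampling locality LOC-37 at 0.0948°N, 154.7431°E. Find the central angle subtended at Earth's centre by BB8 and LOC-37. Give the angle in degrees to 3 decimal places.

Δφ = -0.8255°,  Δλ = -0.1518°
a = sin²(Δφ/2) + cos φ₁ cos φ₂ sin²(Δλ/2) = 0.000054
c = 2·arcsin(√a) = 0.014649 rad = 0.8393°

0.839°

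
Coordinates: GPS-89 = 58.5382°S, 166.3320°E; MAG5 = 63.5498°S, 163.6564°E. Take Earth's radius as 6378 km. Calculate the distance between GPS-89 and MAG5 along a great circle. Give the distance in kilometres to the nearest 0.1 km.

576.1 km

Δφ = -5.0116°,  Δλ = -2.6756°
a = sin²(Δφ/2) + cos φ₁ cos φ₂ sin²(Δλ/2) = 0.002038
c = 2·arcsin(√a) = 0.090324 rad = 5.1752°
d = R·c = 6378 × 0.090324 = 576.1 km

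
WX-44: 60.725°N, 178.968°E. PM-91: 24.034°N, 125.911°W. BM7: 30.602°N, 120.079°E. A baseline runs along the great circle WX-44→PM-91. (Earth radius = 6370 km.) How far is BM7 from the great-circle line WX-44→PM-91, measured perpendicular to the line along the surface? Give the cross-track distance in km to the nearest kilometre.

2415 km

δ₁₃ = central angle WX-44→BM7 = 0.847939 rad  (haversine)
θ₁₃ = bearing WX-44→BM7 = 259.318°,  θ₁₂ = bearing WX-44→PM-91 = 108.892°
dₓₜ = R·arcsin(sin δ₁₃ · sin(θ₁₃ − θ₁₂)) = 6370·arcsin(0.74992·sin(150.426°)) = 2415.078 km
|dₓₜ| = 2415.078 km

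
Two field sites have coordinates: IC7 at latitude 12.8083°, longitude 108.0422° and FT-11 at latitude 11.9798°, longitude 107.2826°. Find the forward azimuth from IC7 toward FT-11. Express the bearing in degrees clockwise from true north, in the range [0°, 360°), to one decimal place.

221.9°

Δλ = -0.7596°
y = sin Δλ · cos φ₂ = -0.012968
x = cos φ₁ sin φ₂ − sin φ₁ cos φ₂ cos Δλ = -0.014440
θ = atan2(y, x) = -138.0743° → 221.9257° (mod 360°)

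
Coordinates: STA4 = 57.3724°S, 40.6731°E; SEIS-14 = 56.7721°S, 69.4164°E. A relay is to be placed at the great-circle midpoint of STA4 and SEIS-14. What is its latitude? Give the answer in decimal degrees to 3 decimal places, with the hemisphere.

57.898°S

Bx = cos φ₂ cos Δλ = 0.480451,  By = cos φ₂ sin Δλ = 0.263512
φₘ = atan2(sin φ₁ + sin φ₂, √((cos φ₁ + Bx)² + By²)) = -57.89785°
λₘ = λ₁ + atan2(By, cos φ₁ + Bx) = 55.16351°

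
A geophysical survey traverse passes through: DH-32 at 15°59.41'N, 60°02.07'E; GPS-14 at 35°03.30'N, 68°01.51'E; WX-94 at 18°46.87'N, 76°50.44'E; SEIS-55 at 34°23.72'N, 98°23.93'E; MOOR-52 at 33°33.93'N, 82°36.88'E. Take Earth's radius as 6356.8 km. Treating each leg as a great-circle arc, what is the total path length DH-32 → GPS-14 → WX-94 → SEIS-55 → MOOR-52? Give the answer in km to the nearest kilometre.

DH-32: φ = +15.99017°, λ = +60.03450°
GPS-14: φ = +35.05500°, λ = +68.02517°
WX-94: φ = +18.78117°, λ = +76.84067°
SEIS-55: φ = +34.39533°, λ = +98.39883°
MOOR-52: φ = +33.56550°, λ = +82.61467°
DH-32→GPS-14: c = 0.355395 rad, d = 2259.18 km
GPS-14→WX-94: c = 0.315059 rad, d = 2002.77 km
WX-94→SEIS-55: c = 0.431246 rad, d = 2741.35 km
SEIS-55→MOOR-52: c = 0.228668 rad, d = 1453.60 km
Total = 2259.18 + 2002.77 + 2741.35 + 1453.60 = 8456.89 km

8457 km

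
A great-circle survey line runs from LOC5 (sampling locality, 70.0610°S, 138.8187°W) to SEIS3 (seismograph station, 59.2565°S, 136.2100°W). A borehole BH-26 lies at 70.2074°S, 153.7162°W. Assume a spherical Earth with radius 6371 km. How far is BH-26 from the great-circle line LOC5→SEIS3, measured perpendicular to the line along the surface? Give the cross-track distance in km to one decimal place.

δ₁₃ = central angle LOC5→BH-26 = 0.088173 rad  (haversine)
θ₁₃ = bearing LOC5→BH-26 = 261.343°,  θ₁₂ = bearing LOC5→SEIS3 = 7.094°
dₓₜ = R·arcsin(sin δ₁₃ · sin(θ₁₃ − θ₁₂)) = 6371·arcsin(0.08806·sin(254.249°)) = -540.602 km
|dₓₜ| = 540.602 km

540.6 km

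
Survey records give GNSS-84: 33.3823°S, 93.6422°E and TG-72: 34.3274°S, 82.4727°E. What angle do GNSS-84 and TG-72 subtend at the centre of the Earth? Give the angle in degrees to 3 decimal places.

Δφ = -0.9451°,  Δλ = -11.1695°
a = sin²(Δφ/2) + cos φ₁ cos φ₂ sin²(Δλ/2) = 0.006599
c = 2·arcsin(√a) = 0.162647 rad = 9.3190°

9.319°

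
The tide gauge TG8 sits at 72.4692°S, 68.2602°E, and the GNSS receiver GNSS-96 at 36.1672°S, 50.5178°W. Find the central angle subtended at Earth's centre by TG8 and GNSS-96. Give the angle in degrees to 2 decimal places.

Δφ = 36.3020°,  Δλ = -118.7780°
a = sin²(Δφ/2) + cos φ₁ cos φ₂ sin²(Δλ/2) = 0.277167
c = 2·arcsin(√a) = 1.108877 rad = 63.5340°

63.53°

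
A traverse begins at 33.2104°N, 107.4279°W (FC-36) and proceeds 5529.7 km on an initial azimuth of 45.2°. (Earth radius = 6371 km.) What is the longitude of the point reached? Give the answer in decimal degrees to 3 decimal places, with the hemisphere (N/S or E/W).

41.894°W

δ = d/R = 5529.7/6371 = 0.867949 rad
φ₂ = arcsin(sin φ₁ cos δ + cos φ₁ sin δ cos θ)
   = arcsin(0.54772·0.64639 + 0.83666·0.76300·0.70463) = 53.50060°
λ₂ = λ₁ + atan2(sin θ sin δ cos φ₁, cos δ − sin φ₁ sin φ₂) = -41.89360°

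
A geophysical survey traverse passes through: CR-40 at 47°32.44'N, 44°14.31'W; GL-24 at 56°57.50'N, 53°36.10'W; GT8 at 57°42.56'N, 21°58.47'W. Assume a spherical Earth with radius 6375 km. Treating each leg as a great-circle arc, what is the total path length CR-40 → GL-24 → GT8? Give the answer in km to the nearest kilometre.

3108 km

CR-40: φ = +47.54067°, λ = -44.23850°
GL-24: φ = +56.95833°, λ = -53.60167°
GT8: φ = +57.70933°, λ = -21.97450°
CR-40→GL-24: c = 0.192035 rad, d = 1224.23 km
GL-24→GT8: c = 0.295513 rad, d = 1883.90 km
Total = 1224.23 + 1883.90 = 3108.12 km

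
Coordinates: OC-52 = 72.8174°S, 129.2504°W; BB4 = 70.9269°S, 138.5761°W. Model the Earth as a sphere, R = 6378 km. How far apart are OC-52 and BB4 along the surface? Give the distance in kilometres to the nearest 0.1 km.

Δφ = 1.8905°,  Δλ = -9.3257°
a = sin²(Δφ/2) + cos φ₁ cos φ₂ sin²(Δλ/2) = 0.000910
c = 2·arcsin(√a) = 0.060345 rad = 3.4575°
d = R·c = 6378 × 0.060345 = 384.9 km

384.9 km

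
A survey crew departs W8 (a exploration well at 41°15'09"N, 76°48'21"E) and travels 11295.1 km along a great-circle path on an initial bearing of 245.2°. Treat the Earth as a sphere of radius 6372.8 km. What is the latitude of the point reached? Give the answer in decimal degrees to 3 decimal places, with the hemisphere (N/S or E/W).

W8: φ = +41.25250°, λ = +76.80583°
δ = d/R = 11295.1/6372.8 = 1.772392 rad
φ₂ = arcsin(sin φ₁ cos δ + cos φ₁ sin δ cos θ)
   = arcsin(0.65938·-0.20023 + 0.75181·0.97975·-0.41945) = -26.16717°
λ₂ = λ₁ + atan2(sin θ sin δ cos φ₁, cos δ − sin φ₁ sin φ₂) = -5.48224°

26.167°S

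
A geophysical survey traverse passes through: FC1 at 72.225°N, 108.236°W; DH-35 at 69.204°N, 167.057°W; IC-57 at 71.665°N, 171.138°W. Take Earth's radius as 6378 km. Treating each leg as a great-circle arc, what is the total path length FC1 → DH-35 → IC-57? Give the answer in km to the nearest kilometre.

2412 km

FC1→DH-35: c = 0.329091 rad, d = 2098.94 km
DH-35→IC-57: c = 0.049107 rad, d = 313.20 km
Total = 2098.94 + 313.20 = 2412.14 km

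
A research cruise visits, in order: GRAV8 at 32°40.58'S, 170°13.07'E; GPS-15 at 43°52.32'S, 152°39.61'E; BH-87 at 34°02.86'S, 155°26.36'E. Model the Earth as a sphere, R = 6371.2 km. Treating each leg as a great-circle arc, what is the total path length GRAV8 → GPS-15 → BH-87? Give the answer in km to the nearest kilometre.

3086 km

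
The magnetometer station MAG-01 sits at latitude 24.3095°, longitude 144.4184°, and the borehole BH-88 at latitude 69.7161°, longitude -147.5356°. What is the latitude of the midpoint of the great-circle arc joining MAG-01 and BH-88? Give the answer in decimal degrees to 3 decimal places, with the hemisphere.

51.089°N

Bx = cos φ₂ cos Δλ = 0.129608,  By = cos φ₂ sin Δλ = 0.321533
φₘ = atan2(sin φ₁ + sin φ₂, √((cos φ₁ + Bx)² + By²)) = 51.08873°
λₘ = λ₁ + atan2(By, cos φ₁ + Bx) = 161.58360°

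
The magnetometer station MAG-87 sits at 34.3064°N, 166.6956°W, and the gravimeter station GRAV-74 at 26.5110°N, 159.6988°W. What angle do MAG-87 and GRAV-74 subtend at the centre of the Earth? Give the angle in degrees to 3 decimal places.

Δφ = -7.7954°,  Δλ = 6.9968°
a = sin²(Δφ/2) + cos φ₁ cos φ₂ sin²(Δλ/2) = 0.007373
c = 2·arcsin(√a) = 0.171944 rad = 9.8517°

9.852°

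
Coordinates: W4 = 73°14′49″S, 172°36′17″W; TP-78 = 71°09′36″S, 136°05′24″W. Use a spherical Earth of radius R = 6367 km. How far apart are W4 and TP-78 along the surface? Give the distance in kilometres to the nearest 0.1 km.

1241.0 km

W4: φ = -73.24694°, λ = -172.60472°
TP-78: φ = -71.16000°, λ = -136.09000°
Δφ = 2.0869°,  Δλ = 36.5147°
a = sin²(Δφ/2) + cos φ₁ cos φ₂ sin²(Δλ/2) = 0.009468
c = 2·arcsin(√a) = 0.194911 rad = 11.1676°
d = R·c = 6367 × 0.194911 = 1241.0 km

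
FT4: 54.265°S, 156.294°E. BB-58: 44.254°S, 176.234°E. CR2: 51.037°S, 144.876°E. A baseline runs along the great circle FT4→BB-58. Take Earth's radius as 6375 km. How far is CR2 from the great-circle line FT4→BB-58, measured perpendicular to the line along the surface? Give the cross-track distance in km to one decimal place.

649.6 km

δ₁₃ = central angle FT4→CR2 = 0.133177 rad  (haversine)
θ₁₃ = bearing FT4→CR2 = 290.365°,  θ₁₂ = bearing FT4→BB-58 = 60.361°
dₓₜ = R·arcsin(sin δ₁₃ · sin(θ₁₃ − θ₁₂)) = 6375·arcsin(0.13278·sin(230.003°)) = -649.608 km
|dₓₜ| = 649.608 km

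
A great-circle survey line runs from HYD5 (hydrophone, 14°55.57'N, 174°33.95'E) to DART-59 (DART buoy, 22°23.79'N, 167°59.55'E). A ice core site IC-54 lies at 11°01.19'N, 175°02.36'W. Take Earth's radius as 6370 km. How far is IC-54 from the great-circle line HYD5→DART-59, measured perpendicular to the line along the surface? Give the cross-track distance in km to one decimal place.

HYD5: φ = +14.92617°, λ = +174.56583°
DART-59: φ = +22.39650°, λ = +167.99250°
IC-54: φ = +11.01983°, λ = -175.03933°
δ₁₃ = central angle HYD5→IC-54 = 0.189436 rad  (haversine)
θ₁₃ = bearing HYD5→IC-54 = 109.862°,  θ₁₂ = bearing HYD5→DART-59 = 321.187°
dₓₜ = R·arcsin(sin δ₁₃ · sin(θ₁₃ − θ₁₂)) = 6370·arcsin(0.18830·sin(-211.326°)) = 624.624 km
|dₓₜ| = 624.624 km

624.6 km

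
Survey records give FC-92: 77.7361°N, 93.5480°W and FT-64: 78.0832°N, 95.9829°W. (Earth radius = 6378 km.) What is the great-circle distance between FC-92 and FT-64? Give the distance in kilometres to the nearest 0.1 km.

68.7 km

Δφ = 0.3471°,  Δλ = -2.4349°
a = sin²(Δφ/2) + cos φ₁ cos φ₂ sin²(Δλ/2) = 0.000029
c = 2·arcsin(√a) = 0.010766 rad = 0.6168°
d = R·c = 6378 × 0.010766 = 68.7 km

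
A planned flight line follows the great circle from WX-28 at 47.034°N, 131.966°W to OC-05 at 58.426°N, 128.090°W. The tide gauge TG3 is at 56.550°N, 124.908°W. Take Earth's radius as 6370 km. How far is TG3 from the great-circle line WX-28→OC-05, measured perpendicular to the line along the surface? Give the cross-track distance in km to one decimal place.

δ₁₃ = central angle WX-28→TG3 = 0.182502 rad  (haversine)
θ₁₃ = bearing WX-28→TG3 = 21.912°,  θ₁₂ = bearing WX-28→OC-05 = 10.115°
dₓₜ = R·arcsin(sin δ₁₃ · sin(θ₁₃ − θ₁₂)) = 6370·arcsin(0.18149·sin(11.797°)) = 236.411 km
|dₓₜ| = 236.411 km

236.4 km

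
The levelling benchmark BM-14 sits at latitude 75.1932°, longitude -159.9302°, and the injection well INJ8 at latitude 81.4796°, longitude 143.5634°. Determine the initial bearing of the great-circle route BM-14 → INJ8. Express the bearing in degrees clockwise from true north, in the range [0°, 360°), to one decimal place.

Δλ = -56.5064°
y = sin Δλ · cos φ₂ = -0.123559
x = cos φ₁ sin φ₂ − sin φ₁ cos φ₂ cos Δλ = 0.173693
θ = atan2(y, x) = -35.4267° → 324.5733° (mod 360°)

324.6°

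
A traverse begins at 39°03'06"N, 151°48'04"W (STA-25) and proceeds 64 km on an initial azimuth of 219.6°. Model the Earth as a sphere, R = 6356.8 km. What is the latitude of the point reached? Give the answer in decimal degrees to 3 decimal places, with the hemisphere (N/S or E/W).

38.606°N

STA-25: φ = +39.05167°, λ = -151.80111°
δ = d/R = 64/6356.8 = 0.010068 rad
φ₂ = arcsin(sin φ₁ cos δ + cos φ₁ sin δ cos θ)
   = arcsin(0.63002·0.99995 + 0.77658·0.01007·-0.77051) = 38.60625°
λ₂ = λ₁ + atan2(sin θ sin δ cos φ₁, cos δ − sin φ₁ sin φ₂) = -152.27164°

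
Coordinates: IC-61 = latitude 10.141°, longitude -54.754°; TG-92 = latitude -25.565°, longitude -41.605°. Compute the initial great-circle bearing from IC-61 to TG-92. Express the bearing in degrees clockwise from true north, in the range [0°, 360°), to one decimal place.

160.5°

Δλ = 13.1490°
y = sin Δλ · cos φ₂ = 0.205213
x = cos φ₁ sin φ₂ − sin φ₁ cos φ₂ cos Δλ = -0.579462
θ = atan2(y, x) = 160.4987° → 160.4987° (mod 360°)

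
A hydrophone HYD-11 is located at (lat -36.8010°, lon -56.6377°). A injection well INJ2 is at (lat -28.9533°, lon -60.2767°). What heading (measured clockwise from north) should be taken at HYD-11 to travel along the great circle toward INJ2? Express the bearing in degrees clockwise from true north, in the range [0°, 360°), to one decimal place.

Δλ = -3.6390°
y = sin Δλ · cos φ₂ = -0.055537
x = cos φ₁ sin φ₂ − sin φ₁ cos φ₂ cos Δλ = 0.135483
θ = atan2(y, x) = -22.2896° → 337.7104° (mod 360°)

337.7°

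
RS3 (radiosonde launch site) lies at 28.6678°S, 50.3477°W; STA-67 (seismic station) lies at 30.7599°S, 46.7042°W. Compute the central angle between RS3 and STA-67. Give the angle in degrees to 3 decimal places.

3.793°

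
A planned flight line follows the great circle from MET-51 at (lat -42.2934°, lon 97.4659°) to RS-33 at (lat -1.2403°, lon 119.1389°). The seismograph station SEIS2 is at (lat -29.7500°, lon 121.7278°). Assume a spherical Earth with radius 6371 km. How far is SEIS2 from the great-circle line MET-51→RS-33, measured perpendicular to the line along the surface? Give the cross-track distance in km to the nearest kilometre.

1408 km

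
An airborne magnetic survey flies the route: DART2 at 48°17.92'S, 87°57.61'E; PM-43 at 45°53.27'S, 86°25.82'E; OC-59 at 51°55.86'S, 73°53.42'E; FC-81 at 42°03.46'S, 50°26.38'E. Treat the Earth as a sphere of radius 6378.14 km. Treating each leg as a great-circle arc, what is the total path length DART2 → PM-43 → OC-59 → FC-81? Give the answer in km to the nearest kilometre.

DART2: φ = -48.29867°, λ = +87.96017°
PM-43: φ = -45.88783°, λ = +86.43033°
OC-59: φ = -51.93100°, λ = +73.89033°
FC-81: φ = -42.05767°, λ = +50.43967°
DART2→PM-43: c = 0.045833 rad, d = 292.33 km
PM-43→OC-59: c = 0.177975 rad, d = 1135.15 km
OC-59→FC-81: c = 0.325862 rad, d = 2078.39 km
Total = 292.33 + 1135.15 + 2078.39 = 3505.88 km

3506 km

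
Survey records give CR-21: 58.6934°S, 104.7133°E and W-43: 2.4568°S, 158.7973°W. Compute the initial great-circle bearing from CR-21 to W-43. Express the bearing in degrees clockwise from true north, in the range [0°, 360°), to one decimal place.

Δλ = 96.4894°
y = sin Δλ · cos φ₂ = 0.992679
x = cos φ₁ sin φ₂ − sin φ₁ cos φ₂ cos Δλ = -0.118749
θ = atan2(y, x) = 96.8216° → 96.8216° (mod 360°)

96.8°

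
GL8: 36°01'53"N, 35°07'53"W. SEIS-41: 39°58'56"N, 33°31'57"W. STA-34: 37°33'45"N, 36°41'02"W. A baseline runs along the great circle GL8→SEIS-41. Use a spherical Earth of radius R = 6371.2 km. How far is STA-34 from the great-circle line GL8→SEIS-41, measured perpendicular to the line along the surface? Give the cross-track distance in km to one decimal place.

GL8: φ = +36.03139°, λ = -35.13139°
SEIS-41: φ = +39.98222°, λ = -33.53250°
STA-34: φ = +37.56250°, λ = -36.68389°
δ₁₃ = central angle GL8→STA-34 = 0.034421 rad  (haversine)
θ₁₃ = bearing GL8→STA-34 = 321.388°,  θ₁₂ = bearing GL8→SEIS-41 = 17.198°
dₓₜ = R·arcsin(sin δ₁₃ · sin(θ₁₃ − θ₁₂)) = 6371.2·arcsin(0.03441·sin(304.190°)) = -181.393 km
|dₓₜ| = 181.393 km

181.4 km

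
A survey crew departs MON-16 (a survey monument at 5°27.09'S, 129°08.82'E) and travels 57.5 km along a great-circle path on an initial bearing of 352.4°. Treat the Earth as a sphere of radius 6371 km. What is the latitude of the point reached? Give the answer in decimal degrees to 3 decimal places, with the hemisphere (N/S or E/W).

4.939°S

MON-16: φ = -5.45150°, λ = +129.14700°
δ = d/R = 57.5/6371 = 0.009025 rad
φ₂ = arcsin(sin φ₁ cos δ + cos φ₁ sin δ cos θ)
   = arcsin(-0.09500·0.99996 + 0.99548·0.00903·0.99122) = -4.93893°
λ₂ = λ₁ + atan2(sin θ sin δ cos φ₁, cos δ − sin φ₁ sin φ₂) = 129.07835°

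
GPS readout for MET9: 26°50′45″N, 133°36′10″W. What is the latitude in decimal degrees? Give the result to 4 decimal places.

26° + 50′/60 + 45″/3600 = 26 + 0.83333 + 0.01250 = 26.8458°

26.8458°N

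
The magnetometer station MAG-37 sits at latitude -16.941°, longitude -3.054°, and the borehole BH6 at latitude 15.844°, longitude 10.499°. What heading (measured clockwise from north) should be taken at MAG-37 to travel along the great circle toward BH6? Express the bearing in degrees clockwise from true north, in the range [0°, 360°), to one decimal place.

22.9°

Δλ = 13.5530°
y = sin Δλ · cos φ₂ = 0.225442
x = cos φ₁ sin φ₂ − sin φ₁ cos φ₂ cos Δλ = 0.533682
θ = atan2(y, x) = 22.9005° → 22.9005° (mod 360°)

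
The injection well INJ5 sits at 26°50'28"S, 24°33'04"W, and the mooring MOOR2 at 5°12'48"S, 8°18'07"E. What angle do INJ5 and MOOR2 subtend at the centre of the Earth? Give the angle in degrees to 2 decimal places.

38.05°

INJ5: φ = -26.84111°, λ = -24.55111°
MOOR2: φ = -5.21333°, λ = +8.30194°
Δφ = 21.6278°,  Δλ = 32.8531°
a = sin²(Δφ/2) + cos φ₁ cos φ₂ sin²(Δλ/2) = 0.106258
c = 2·arcsin(√a) = 0.664080 rad = 38.0490°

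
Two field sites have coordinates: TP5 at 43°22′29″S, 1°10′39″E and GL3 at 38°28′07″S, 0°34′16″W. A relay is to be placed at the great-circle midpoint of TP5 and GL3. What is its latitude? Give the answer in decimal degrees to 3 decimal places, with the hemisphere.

40.925°S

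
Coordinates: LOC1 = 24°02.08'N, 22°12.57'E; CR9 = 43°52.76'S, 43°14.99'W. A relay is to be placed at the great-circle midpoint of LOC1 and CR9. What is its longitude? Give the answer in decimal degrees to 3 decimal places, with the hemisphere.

6.190°W

LOC1: φ = +24.03467°, λ = +22.20950°
CR9: φ = -43.87933°, λ = -43.24983°
Bx = cos φ₂ cos Δλ = 0.299377,  By = cos φ₂ sin Δλ = -0.655689
φₘ = atan2(sin φ₁ + sin φ₂, √((cos φ₁ + Bx)² + By²)) = -11.71436°
λₘ = λ₁ + atan2(By, cos φ₁ + Bx) = -6.19040°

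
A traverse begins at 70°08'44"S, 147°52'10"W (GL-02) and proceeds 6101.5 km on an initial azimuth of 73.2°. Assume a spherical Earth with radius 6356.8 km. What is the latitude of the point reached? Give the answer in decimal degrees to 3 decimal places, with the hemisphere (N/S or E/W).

GL-02: φ = -70.14556°, λ = -147.86944°
δ = d/R = 6101.5/6356.8 = 0.959838 rad
φ₂ = arcsin(sin φ₁ cos δ + cos φ₁ sin δ cos θ)
   = arcsin(-0.94056·0.57365 + 0.33963·0.81910·0.28903) = -27.33210°
λ₂ = λ₁ + atan2(sin θ sin δ cos φ₁, cos δ − sin φ₁ sin φ₂) = -85.90187°

27.332°S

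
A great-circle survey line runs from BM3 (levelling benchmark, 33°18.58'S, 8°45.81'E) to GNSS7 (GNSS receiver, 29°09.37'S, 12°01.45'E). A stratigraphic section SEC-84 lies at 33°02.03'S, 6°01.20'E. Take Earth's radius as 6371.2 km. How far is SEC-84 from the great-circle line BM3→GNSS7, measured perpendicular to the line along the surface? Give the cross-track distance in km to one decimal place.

225.7 km

BM3: φ = -33.30967°, λ = +8.76350°
GNSS7: φ = -29.15617°, λ = +12.02417°
SEC-84: φ = -33.03383°, λ = +6.02000°
δ₁₃ = central angle BM3→SEC-84 = 0.040367 rad  (haversine)
θ₁₃ = bearing BM3→SEC-84 = 276.097°,  θ₁₂ = bearing BM3→GNSS7 = 34.731°
dₓₜ = R·arcsin(sin δ₁₃ · sin(θ₁₃ − θ₁₂)) = 6371.2·arcsin(0.04036·sin(241.366°)) = -225.717 km
|dₓₜ| = 225.717 km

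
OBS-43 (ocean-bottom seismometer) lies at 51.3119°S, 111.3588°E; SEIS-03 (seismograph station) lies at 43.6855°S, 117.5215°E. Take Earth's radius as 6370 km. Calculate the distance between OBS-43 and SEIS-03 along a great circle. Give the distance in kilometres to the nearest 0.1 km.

Δφ = 7.6264°,  Δλ = 6.1627°
a = sin²(Δφ/2) + cos φ₁ cos φ₂ sin²(Δλ/2) = 0.005729
c = 2·arcsin(√a) = 0.151523 rad = 8.6816°
d = R·c = 6370 × 0.151523 = 965.2 km

965.2 km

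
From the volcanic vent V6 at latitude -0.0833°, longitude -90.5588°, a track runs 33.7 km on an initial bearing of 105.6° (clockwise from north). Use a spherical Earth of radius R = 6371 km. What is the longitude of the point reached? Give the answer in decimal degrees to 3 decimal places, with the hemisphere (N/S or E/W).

90.267°W

δ = d/R = 33.7/6371 = 0.005290 rad
φ₂ = arcsin(sin φ₁ cos δ + cos φ₁ sin δ cos θ)
   = arcsin(-0.00145·0.99999 + 1.00000·0.00529·-0.26892) = -0.16480°
λ₂ = λ₁ + atan2(sin θ sin δ cos φ₁, cos δ − sin φ₁ sin φ₂) = -90.26689°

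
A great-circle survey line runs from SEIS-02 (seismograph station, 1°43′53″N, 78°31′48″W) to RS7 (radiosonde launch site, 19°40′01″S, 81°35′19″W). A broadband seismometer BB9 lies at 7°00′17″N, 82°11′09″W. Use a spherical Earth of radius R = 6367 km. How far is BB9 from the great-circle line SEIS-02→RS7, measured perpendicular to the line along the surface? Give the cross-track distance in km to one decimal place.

479.5 km

SEIS-02: φ = +1.73139°, λ = -78.53000°
RS7: φ = -19.66694°, λ = -81.58861°
BB9: φ = +7.00472°, λ = -82.18583°
δ₁₃ = central angle SEIS-02→BB9 = 0.111873 rad  (haversine)
θ₁₃ = bearing SEIS-02→BB9 = 325.467°,  θ₁₂ = bearing SEIS-02→RS7 = 187.842°
dₓₜ = R·arcsin(sin δ₁₃ · sin(θ₁₃ − θ₁₂)) = 6367·arcsin(0.11164·sin(137.625°)) = 479.529 km
|dₓₜ| = 479.529 km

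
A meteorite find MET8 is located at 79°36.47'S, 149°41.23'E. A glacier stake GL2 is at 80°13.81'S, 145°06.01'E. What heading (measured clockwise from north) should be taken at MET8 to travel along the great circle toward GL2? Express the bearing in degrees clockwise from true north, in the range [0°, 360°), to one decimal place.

230.0°

MET8: φ = -79.60783°, λ = +149.68717°
GL2: φ = -80.23017°, λ = +145.10017°
Δλ = -4.5870°
y = sin Δλ · cos φ₂ = -0.013571
x = cos φ₁ sin φ₂ − sin φ₁ cos φ₂ cos Δλ = -0.011396
θ = atan2(y, x) = -130.0224° → 229.9776° (mod 360°)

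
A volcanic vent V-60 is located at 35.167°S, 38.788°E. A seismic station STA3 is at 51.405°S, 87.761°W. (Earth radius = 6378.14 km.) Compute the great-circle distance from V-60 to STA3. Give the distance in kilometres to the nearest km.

Δφ = -16.2380°,  Δλ = -126.5490°
a = sin²(Δφ/2) + cos φ₁ cos φ₂ sin²(Δλ/2) = 0.426762
c = 2·arcsin(√a) = 1.423791 rad = 81.5772°
d = R·c = 6378.14 × 1.423791 = 9081.1 km

9081 km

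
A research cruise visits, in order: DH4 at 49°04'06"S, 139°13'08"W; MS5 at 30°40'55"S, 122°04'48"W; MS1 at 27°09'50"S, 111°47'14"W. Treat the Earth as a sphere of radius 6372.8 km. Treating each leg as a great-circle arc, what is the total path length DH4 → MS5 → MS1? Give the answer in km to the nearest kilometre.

3577 km

DH4: φ = -49.06833°, λ = -139.21889°
MS5: φ = -30.68194°, λ = -122.08000°
MS1: φ = -27.16389°, λ = -111.78722°
DH4→MS5: c = 0.392567 rad, d = 2501.75 km
MS5→MS1: c = 0.168710 rad, d = 1075.15 km
Total = 2501.75 + 1075.15 = 3576.90 km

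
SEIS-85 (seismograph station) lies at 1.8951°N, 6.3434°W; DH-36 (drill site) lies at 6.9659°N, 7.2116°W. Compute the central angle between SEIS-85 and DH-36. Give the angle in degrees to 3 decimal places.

5.144°

Δφ = 5.0708°,  Δλ = -0.8682°
a = sin²(Δφ/2) + cos φ₁ cos φ₂ sin²(Δλ/2) = 0.002014
c = 2·arcsin(√a) = 0.089782 rad = 5.1441°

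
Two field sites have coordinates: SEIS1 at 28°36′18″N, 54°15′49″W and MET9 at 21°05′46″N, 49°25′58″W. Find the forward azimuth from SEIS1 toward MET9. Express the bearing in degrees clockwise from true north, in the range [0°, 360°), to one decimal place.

SEIS1: φ = +28.60500°, λ = -54.26361°
MET9: φ = +21.09611°, λ = -49.43278°
Δλ = 4.8308°
y = sin Δλ · cos φ₂ = 0.078570
x = cos φ₁ sin φ₂ − sin φ₁ cos φ₂ cos Δλ = -0.129093
θ = atan2(y, x) = 148.6741° → 148.6741° (mod 360°)

148.7°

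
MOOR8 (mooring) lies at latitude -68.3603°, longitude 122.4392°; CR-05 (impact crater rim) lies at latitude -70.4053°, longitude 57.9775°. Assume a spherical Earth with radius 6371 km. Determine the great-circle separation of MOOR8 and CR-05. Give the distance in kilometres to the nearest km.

Δφ = -2.0450°,  Δλ = -64.4617°
a = sin²(Δφ/2) + cos φ₁ cos φ₂ sin²(Δλ/2) = 0.035496
c = 2·arcsin(√a) = 0.379073 rad = 21.7193°
d = R·c = 6371 × 0.379073 = 2415.1 km

2415 km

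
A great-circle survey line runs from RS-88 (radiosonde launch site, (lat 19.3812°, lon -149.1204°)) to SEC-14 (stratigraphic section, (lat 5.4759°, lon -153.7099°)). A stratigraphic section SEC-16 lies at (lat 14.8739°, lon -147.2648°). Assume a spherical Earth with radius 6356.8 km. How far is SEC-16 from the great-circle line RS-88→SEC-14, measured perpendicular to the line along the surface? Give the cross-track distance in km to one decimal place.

346.4 km

δ₁₃ = central angle RS-88→SEC-16 = 0.084533 rad  (haversine)
θ₁₃ = bearing RS-88→SEC-16 = 158.244°,  θ₁₂ = bearing RS-88→SEC-14 = 198.413°
dₓₜ = R·arcsin(sin δ₁₃ · sin(θ₁₃ − θ₁₂)) = 6356.8·arcsin(0.08443·sin(-40.169°)) = -346.381 km
|dₓₜ| = 346.381 km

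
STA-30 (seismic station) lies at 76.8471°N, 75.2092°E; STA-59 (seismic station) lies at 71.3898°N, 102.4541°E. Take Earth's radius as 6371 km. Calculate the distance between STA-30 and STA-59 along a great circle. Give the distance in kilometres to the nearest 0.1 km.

1012.0 km

Δφ = -5.4573°,  Δλ = 27.2449°
a = sin²(Δφ/2) + cos φ₁ cos φ₂ sin²(Δλ/2) = 0.006295
c = 2·arcsin(√a) = 0.158843 rad = 9.1010°
d = R·c = 6371 × 0.158843 = 1012.0 km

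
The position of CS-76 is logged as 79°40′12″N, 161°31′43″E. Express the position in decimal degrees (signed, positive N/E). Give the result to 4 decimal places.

+79.6700°, +161.5286°

lat: 79.6700° N → +79.6700°
lon: 161.5286° E → +161.5286°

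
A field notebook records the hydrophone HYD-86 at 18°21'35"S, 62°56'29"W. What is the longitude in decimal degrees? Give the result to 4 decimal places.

62.9414°W

62° + 56′/60 + 29″/3600 = 62 + 0.93333 + 0.00806 = 62.9414°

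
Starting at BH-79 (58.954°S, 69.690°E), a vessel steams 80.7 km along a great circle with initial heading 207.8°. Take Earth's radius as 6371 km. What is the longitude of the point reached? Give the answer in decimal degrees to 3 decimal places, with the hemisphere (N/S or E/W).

69.021°E

δ = d/R = 80.7/6371 = 0.012667 rad
φ₂ = arcsin(sin φ₁ cos δ + cos φ₁ sin δ cos θ)
   = arcsin(-0.85675·0.99992 + 0.51573·0.01267·-0.88458) = -59.59429°
λ₂ = λ₁ + atan2(sin θ sin δ cos φ₁, cos δ − sin φ₁ sin φ₂) = 69.02123°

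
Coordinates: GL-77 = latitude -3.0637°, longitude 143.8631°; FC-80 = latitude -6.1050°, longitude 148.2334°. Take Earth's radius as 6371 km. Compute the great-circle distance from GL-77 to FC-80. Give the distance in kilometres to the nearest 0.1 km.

Δφ = -3.0413°,  Δλ = 4.3703°
a = sin²(Δφ/2) + cos φ₁ cos φ₂ sin²(Δλ/2) = 0.002148
c = 2·arcsin(√a) = 0.092720 rad = 5.3125°
d = R·c = 6371 × 0.092720 = 590.7 km

590.7 km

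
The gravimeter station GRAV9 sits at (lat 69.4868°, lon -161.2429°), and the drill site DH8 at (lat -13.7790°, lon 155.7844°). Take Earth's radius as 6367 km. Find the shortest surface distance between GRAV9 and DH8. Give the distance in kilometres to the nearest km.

9836 km

Δφ = -83.2658°,  Δλ = -42.9727°
a = sin²(Δφ/2) + cos φ₁ cos φ₂ sin²(Δλ/2) = 0.487028
c = 2·arcsin(√a) = 1.544850 rad = 88.5134°
d = R·c = 6367 × 1.544850 = 9836.1 km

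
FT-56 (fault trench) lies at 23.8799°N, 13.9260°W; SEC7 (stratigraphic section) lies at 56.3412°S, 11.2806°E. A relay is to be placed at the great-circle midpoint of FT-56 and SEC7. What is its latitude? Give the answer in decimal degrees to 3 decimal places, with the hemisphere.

16.586°S

Bx = cos φ₂ cos Δλ = 0.501470,  By = cos φ₂ sin Δλ = 0.236044
φₘ = atan2(sin φ₁ + sin φ₂, √((cos φ₁ + Bx)² + By²)) = -16.58602°
λₘ = λ₁ + atan2(By, cos φ₁ + Bx) = -4.46105°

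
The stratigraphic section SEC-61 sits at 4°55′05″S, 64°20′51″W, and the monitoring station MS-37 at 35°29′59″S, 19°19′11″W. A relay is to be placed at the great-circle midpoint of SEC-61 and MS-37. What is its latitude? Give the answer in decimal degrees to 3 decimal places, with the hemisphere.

SEC-61: φ = -4.91806°, λ = -64.34750°
MS-37: φ = -35.49972°, λ = -19.31972°
Bx = cos φ₂ cos Δλ = 0.575389,  By = cos φ₂ sin Δλ = 0.575948
φₘ = atan2(sin φ₁ + sin φ₂, √((cos φ₁ + Bx)² + By²)) = -21.70885°
λₘ = λ₁ + atan2(By, cos φ₁ + Bx) = -44.22229°

21.709°S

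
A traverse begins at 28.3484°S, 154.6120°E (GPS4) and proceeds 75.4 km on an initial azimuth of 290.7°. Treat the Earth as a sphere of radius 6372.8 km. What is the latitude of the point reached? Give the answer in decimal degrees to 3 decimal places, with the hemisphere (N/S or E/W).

28.107°S

δ = d/R = 75.4/6372.8 = 0.011832 rad
φ₂ = arcsin(sin φ₁ cos δ + cos φ₁ sin δ cos θ)
   = arcsin(-0.47483·0.99993 + 0.88008·0.01183·0.35347) = -28.10690°
λ₂ = λ₁ + atan2(sin θ sin δ cos φ₁, cos δ − sin φ₁ sin φ₂) = 153.89308°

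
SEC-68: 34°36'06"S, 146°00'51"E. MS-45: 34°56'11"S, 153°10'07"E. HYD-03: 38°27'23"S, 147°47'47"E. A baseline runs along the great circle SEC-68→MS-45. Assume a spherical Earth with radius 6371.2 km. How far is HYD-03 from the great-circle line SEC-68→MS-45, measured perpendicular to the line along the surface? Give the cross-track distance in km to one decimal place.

413.8 km

SEC-68: φ = -34.60167°, λ = +146.01417°
MS-45: φ = -34.93639°, λ = +153.16861°
HYD-03: φ = -38.45639°, λ = +147.79639°
δ₁₃ = central angle SEC-68→HYD-03 = 0.071766 rad  (haversine)
θ₁₃ = bearing SEC-68→HYD-03 = 160.145°,  θ₁₂ = bearing SEC-68→MS-45 = 95.297°
dₓₜ = R·arcsin(sin δ₁₃ · sin(θ₁₃ − θ₁₂)) = 6371.2·arcsin(0.07170·sin(64.847°)) = 413.817 km
|dₓₜ| = 413.817 km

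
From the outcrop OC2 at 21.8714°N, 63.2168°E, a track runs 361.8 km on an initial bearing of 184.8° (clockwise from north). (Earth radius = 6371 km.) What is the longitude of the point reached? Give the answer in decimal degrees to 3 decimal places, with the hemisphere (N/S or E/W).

δ = d/R = 361.8/6371 = 0.056789 rad
φ₂ = arcsin(sin φ₁ cos δ + cos φ₁ sin δ cos θ)
   = arcsin(0.37252·0.99839 + 0.92802·0.05676·-0.99649) = 18.62882°
λ₂ = λ₁ + atan2(sin θ sin δ cos φ₁, cos δ − sin φ₁ sin φ₂) = 62.92963°

62.930°E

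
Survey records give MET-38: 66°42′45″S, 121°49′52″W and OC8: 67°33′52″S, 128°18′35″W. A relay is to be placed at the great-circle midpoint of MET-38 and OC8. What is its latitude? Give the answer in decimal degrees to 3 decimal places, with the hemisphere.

67.171°S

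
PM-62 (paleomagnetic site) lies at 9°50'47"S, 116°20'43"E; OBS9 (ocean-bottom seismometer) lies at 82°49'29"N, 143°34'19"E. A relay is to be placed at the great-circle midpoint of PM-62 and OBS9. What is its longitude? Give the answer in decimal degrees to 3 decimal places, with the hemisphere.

PM-62: φ = -9.84639°, λ = +116.34528°
OBS9: φ = +82.82472°, λ = +143.57194°
Bx = cos φ₂ cos Δλ = 0.111066,  By = cos φ₂ sin Δλ = 0.057146
φₘ = atan2(sin φ₁ + sin φ₂, √((cos φ₁ + Bx)² + By²)) = 36.79612°
λₘ = λ₁ + atan2(By, cos φ₁ + Bx) = 119.32907°

119.329°E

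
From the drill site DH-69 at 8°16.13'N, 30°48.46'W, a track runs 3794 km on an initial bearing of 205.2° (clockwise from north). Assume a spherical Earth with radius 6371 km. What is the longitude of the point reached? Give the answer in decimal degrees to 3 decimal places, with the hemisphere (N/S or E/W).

45.793°W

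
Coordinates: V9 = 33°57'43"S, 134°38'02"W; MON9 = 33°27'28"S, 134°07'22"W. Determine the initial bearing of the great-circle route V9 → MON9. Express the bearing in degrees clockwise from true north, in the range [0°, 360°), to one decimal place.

40.3°

V9: φ = -33.96194°, λ = -134.63389°
MON9: φ = -33.45778°, λ = -134.12278°
Δλ = 0.5111°
y = sin Δλ · cos φ₂ = 0.007442
x = cos φ₁ sin φ₂ − sin φ₁ cos φ₂ cos Δλ = 0.008781
θ = atan2(y, x) = 40.2836° → 40.2836° (mod 360°)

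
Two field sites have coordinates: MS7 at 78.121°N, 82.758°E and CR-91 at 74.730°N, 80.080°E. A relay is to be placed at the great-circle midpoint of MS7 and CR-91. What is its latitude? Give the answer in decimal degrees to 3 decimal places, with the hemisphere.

Bx = cos φ₂ cos Δλ = 0.263080,  By = cos φ₂ sin Δλ = -0.012305
φₘ = atan2(sin φ₁ + sin φ₂, √((cos φ₁ + Bx)² + By²)) = 76.42902°
λₘ = λ₁ + atan2(By, cos φ₁ + Bx) = 81.25482°

76.429°N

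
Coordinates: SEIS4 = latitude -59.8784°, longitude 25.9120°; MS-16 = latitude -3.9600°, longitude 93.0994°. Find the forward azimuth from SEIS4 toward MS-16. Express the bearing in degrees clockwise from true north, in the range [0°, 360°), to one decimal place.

71.9°

Δλ = 67.1874°
y = sin Δλ · cos φ₂ = 0.919577
x = cos φ₁ sin φ₂ − sin φ₁ cos φ₂ cos Δλ = 0.299904
θ = atan2(y, x) = 71.9372° → 71.9372° (mod 360°)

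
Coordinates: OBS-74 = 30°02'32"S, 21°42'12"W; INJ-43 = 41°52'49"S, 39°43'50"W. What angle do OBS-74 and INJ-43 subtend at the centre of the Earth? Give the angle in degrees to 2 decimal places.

18.72°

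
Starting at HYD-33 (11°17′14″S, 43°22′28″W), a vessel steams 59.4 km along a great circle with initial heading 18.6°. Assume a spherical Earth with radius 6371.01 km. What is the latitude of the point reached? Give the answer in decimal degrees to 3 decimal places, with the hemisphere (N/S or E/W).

HYD-33: φ = -11.28722°, λ = -43.37444°
δ = d/R = 59.4/6371.01 = 0.009323 rad
φ₂ = arcsin(sin φ₁ cos δ + cos φ₁ sin δ cos θ)
   = arcsin(-0.19573·0.99996 + 0.98066·0.00932·0.94777) = -10.78088°
λ₂ = λ₁ + atan2(sin θ sin δ cos φ₁, cos δ − sin φ₁ sin φ₂) = -43.20100°

10.781°S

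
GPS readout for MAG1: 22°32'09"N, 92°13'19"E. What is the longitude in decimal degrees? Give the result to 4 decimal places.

92° + 13′/60 + 19″/3600 = 92 + 0.21667 + 0.00528 = 92.2219°

92.2219°E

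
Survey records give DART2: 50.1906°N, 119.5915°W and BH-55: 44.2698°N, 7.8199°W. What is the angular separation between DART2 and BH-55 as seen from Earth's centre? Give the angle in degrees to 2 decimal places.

Δφ = -5.9208°,  Δλ = 111.7716°
a = sin²(Δφ/2) + cos φ₁ cos φ₂ sin²(Δλ/2) = 0.316912
c = 2·arcsin(√a) = 1.195900 rad = 68.5200°

68.52°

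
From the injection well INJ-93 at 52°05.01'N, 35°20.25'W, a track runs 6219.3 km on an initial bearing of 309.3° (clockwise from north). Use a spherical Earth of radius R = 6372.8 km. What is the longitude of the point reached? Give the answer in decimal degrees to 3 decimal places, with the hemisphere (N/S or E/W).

131.523°W

INJ-93: φ = +52.08350°, λ = -35.33750°
δ = d/R = 6219.3/6372.8 = 0.975913 rad
φ₂ = arcsin(sin φ₁ cos δ + cos φ₁ sin δ cos θ)
   = arcsin(0.78891·0.56041 + 0.61451·0.82821·0.63338) = 49.85993°
λ₂ = λ₁ + atan2(sin θ sin δ cos φ₁, cos δ − sin φ₁ sin φ₂) = -131.52303°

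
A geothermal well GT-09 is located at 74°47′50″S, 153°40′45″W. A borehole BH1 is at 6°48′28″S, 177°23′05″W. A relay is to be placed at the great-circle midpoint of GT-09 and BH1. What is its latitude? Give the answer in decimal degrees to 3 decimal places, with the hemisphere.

41.204°S

GT-09: φ = -74.79722°, λ = -153.67917°
BH1: φ = -6.80778°, λ = -177.38472°
Bx = cos φ₂ cos Δλ = 0.909168,  By = cos φ₂ sin Δλ = -0.399202
φₘ = atan2(sin φ₁ + sin φ₂, √((cos φ₁ + Bx)² + By²)) = -41.20374°
λₘ = λ₁ + atan2(By, cos φ₁ + Bx) = -172.49773°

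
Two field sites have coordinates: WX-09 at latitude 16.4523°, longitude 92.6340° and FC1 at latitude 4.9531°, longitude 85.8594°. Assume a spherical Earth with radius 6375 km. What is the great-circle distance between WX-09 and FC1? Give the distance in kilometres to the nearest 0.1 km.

1477.7 km

Δφ = -11.4992°,  Δλ = -6.7746°
a = sin²(Δφ/2) + cos φ₁ cos φ₂ sin²(Δλ/2) = 0.013372
c = 2·arcsin(√a) = 0.231792 rad = 13.2807°
d = R·c = 6375 × 0.231792 = 1477.7 km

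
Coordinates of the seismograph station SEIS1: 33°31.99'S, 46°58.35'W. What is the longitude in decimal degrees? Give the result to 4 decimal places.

46° + 58.35′/60 = 46 + 0.97250 = 46.9725°

46.9725°W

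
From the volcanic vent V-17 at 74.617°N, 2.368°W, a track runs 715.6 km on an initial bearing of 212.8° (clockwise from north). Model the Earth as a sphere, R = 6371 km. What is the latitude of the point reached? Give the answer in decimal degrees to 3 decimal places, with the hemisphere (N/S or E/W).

68.924°N

δ = d/R = 715.6/6371 = 0.112321 rad
φ₂ = arcsin(sin φ₁ cos δ + cos φ₁ sin δ cos θ)
   = arcsin(0.96417·0.99370 + 0.26527·0.11209·-0.84057) = 68.92428°
λ₂ = λ₁ + atan2(sin θ sin δ cos φ₁, cos δ − sin φ₁ sin φ₂) = -12.08878°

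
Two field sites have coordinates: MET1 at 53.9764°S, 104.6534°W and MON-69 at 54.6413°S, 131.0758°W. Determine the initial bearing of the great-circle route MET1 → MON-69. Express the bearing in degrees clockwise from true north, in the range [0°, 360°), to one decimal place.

Δλ = -26.4224°
y = sin Δλ · cos φ₂ = -0.257510
x = cos φ₁ sin φ₂ − sin φ₁ cos φ₂ cos Δλ = -0.060496
θ = atan2(y, x) = -103.2206° → 256.7794° (mod 360°)

256.8°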